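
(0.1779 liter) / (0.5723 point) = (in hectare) 8.812e-05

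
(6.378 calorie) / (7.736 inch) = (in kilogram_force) 13.85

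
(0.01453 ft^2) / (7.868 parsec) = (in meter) 5.56e-21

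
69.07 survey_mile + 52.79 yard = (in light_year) 1.175e-11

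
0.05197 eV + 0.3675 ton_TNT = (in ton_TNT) 0.3675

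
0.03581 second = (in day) 4.145e-07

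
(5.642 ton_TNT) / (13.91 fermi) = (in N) 1.697e+24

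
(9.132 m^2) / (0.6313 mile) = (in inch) 0.3539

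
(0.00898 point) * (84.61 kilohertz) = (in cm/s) 26.8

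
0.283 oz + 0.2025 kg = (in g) 210.5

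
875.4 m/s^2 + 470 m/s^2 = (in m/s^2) 1345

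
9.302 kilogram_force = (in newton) 91.22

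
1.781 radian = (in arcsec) 3.674e+05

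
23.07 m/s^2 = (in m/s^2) 23.07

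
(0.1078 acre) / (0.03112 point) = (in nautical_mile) 2.146e+04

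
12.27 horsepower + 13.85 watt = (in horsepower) 12.29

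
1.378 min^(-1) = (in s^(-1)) 0.02297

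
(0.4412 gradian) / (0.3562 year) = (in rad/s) 6.17e-10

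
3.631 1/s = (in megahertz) 3.631e-06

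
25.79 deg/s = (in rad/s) 0.4501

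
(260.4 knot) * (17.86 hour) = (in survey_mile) 5352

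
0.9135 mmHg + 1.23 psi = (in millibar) 86.02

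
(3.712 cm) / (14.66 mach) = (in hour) 2.066e-09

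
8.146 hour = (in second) 2.933e+04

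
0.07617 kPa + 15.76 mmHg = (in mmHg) 16.33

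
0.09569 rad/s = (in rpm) 0.9138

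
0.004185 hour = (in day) 0.0001744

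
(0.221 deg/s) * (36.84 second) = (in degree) 8.142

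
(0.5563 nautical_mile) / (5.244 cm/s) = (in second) 1.965e+04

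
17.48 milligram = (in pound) 3.854e-05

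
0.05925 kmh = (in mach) 4.834e-05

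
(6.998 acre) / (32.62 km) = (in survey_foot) 2.848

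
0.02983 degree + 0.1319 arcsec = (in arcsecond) 107.5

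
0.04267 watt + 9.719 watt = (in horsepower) 0.01309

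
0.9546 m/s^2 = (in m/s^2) 0.9546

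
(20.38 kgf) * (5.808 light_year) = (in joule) 1.098e+19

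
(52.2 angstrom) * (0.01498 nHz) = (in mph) 1.749e-19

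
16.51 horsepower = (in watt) 1.231e+04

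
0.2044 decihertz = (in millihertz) 20.44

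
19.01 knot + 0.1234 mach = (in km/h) 186.5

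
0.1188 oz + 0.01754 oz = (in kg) 0.003865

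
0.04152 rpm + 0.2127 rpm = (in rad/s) 0.02662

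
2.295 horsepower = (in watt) 1711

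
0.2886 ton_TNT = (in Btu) 1.144e+06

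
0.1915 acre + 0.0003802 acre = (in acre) 0.1919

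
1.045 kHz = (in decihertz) 1.045e+04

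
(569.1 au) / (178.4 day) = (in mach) 1.622e+04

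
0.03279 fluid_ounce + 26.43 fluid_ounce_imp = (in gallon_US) 0.1986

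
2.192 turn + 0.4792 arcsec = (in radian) 13.77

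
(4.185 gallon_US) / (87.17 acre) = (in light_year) 4.747e-24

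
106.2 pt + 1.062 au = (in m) 1.589e+11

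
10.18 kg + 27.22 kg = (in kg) 37.4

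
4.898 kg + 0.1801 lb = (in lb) 10.98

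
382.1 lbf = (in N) 1700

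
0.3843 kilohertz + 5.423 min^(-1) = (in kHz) 0.3844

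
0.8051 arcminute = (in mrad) 0.2342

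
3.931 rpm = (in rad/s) 0.4117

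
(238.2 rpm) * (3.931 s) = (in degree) 5618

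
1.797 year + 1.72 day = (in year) 1.802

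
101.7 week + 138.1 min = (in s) 6.152e+07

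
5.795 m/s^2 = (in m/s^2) 5.795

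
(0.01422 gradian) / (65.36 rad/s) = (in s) 3.417e-06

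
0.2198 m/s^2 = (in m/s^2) 0.2198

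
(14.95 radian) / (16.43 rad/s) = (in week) 1.504e-06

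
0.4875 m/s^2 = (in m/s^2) 0.4875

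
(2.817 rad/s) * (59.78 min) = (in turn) 1608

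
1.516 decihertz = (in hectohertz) 0.001516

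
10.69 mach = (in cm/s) 3.64e+05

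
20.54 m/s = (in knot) 39.93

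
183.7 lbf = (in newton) 817.1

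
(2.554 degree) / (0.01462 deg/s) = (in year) 5.539e-06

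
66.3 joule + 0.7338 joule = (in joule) 67.03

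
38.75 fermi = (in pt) 1.098e-10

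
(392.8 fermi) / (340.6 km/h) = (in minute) 6.92e-17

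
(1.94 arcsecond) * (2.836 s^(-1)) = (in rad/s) 2.667e-05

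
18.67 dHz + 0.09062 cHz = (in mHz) 1868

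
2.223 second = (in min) 0.03705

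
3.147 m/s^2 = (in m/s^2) 3.147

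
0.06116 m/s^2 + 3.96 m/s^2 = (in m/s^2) 4.021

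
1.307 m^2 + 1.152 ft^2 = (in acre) 0.0003494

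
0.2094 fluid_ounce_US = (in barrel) 3.895e-05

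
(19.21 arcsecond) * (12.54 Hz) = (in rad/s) 0.001168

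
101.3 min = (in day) 0.07035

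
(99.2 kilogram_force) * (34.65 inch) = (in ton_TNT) 2.046e-07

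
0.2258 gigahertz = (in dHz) 2.258e+09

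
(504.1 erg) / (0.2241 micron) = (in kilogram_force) 22.94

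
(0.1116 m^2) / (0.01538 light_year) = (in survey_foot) 2.516e-15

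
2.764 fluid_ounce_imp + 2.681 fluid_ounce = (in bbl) 0.0009927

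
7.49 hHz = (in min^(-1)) 4.494e+04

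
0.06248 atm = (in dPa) 6.331e+04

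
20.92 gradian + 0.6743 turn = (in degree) 261.6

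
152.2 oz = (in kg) 4.315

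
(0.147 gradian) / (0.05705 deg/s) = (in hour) 0.0006442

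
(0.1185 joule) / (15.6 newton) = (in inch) 0.2991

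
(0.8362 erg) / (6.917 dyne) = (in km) 1.209e-06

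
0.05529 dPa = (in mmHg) 4.147e-05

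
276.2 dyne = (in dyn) 276.2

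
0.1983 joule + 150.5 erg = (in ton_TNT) 4.74e-11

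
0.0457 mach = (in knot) 30.25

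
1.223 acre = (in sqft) 5.327e+04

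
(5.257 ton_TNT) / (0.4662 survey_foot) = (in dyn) 1.548e+16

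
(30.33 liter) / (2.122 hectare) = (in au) 9.554e-18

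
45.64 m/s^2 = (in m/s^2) 45.64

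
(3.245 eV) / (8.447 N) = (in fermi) 6.155e-05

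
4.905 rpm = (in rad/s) 0.5137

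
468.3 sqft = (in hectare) 0.004351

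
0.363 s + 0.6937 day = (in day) 0.6937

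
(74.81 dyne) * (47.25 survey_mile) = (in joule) 56.89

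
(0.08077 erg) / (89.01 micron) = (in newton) 9.074e-05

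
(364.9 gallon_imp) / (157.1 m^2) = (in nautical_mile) 5.702e-06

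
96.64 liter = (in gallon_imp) 21.26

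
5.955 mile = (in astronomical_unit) 6.406e-08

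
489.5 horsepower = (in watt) 3.65e+05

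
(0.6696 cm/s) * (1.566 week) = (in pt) 1.798e+07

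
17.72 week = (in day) 124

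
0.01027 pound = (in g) 4.658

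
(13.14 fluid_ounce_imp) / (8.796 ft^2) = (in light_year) 4.829e-20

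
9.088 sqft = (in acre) 0.0002086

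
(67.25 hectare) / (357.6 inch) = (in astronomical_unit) 4.949e-07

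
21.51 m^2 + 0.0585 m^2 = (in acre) 0.00533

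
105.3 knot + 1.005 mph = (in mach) 0.1604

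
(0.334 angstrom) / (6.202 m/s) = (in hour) 1.496e-15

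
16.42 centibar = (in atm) 0.1621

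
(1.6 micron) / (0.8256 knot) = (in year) 1.195e-13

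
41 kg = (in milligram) 4.1e+07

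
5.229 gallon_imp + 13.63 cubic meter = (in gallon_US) 3607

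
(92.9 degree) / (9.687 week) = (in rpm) 2.643e-06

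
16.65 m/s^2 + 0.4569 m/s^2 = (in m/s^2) 17.11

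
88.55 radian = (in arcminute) 3.044e+05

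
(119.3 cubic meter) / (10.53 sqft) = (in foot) 400.1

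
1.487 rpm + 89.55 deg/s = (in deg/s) 98.47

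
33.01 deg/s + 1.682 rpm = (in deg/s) 43.1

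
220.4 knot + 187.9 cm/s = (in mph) 257.8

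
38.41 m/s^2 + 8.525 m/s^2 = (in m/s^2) 46.93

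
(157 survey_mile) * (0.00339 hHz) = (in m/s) 8.565e+04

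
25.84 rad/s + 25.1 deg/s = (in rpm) 250.9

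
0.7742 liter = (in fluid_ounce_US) 26.18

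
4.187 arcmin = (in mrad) 1.218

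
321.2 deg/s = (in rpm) 53.53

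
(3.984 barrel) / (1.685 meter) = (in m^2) 0.3759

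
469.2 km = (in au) 3.136e-06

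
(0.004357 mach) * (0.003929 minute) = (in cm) 34.97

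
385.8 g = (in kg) 0.3858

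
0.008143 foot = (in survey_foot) 0.008143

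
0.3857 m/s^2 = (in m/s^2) 0.3857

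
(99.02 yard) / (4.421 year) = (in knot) 1.262e-06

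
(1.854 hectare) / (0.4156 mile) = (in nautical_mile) 0.01497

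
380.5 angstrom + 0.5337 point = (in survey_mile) 1.17e-07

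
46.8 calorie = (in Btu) 0.1856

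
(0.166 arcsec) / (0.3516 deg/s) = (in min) 2.186e-06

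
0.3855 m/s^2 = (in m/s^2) 0.3855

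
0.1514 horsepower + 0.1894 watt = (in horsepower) 0.1517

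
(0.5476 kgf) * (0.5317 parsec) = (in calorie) 2.106e+16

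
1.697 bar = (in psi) 24.61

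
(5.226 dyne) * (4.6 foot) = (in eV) 4.573e+14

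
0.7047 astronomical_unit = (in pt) 2.988e+14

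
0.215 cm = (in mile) 1.336e-06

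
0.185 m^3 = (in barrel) 1.164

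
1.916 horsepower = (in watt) 1429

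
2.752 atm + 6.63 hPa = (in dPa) 2.795e+06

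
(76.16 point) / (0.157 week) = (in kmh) 1.019e-06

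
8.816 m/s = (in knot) 17.14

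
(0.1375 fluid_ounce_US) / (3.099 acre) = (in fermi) 3.242e+05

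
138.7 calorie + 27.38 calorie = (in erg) 6.949e+09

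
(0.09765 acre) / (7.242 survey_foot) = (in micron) 1.79e+08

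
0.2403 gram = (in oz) 0.008476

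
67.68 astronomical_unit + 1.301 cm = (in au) 67.68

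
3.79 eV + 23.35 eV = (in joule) 4.348e-18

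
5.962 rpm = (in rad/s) 0.6243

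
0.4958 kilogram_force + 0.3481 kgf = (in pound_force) 1.86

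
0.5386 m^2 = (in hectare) 5.386e-05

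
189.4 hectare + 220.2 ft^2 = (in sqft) 2.039e+07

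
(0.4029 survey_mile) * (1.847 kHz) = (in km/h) 4.311e+06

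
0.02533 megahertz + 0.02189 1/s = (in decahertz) 2533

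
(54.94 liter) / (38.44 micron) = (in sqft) 1.538e+04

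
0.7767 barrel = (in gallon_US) 32.62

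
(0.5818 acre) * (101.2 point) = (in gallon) 2.221e+04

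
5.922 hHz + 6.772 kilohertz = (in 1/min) 4.419e+05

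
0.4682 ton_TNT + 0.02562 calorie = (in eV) 1.223e+28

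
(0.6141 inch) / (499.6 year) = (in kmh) 3.564e-12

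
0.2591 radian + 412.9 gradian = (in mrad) 6745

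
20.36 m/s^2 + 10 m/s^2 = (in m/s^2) 30.36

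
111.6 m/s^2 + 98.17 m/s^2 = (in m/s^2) 209.8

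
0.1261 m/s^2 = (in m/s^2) 0.1261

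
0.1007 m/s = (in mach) 0.0002957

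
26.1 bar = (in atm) 25.76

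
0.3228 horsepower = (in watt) 240.7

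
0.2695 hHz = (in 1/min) 1617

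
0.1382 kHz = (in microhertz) 1.382e+08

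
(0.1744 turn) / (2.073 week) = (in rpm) 8.346e-06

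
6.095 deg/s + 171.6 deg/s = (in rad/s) 3.101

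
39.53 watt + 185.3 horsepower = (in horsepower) 185.4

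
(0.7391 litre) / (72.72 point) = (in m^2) 0.02881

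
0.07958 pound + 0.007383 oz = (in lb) 0.08004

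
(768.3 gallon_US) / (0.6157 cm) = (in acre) 0.1167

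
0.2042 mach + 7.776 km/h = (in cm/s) 7169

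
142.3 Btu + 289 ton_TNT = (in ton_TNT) 289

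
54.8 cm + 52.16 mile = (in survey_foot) 2.754e+05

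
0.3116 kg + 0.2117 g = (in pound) 0.6874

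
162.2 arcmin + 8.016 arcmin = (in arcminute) 170.2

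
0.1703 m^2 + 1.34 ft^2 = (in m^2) 0.2948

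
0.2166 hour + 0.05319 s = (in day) 0.009026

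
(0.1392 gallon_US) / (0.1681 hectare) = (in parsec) 1.016e-23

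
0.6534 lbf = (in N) 2.906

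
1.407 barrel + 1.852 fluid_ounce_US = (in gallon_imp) 49.22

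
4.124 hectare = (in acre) 10.19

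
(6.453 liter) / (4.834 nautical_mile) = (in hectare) 7.208e-11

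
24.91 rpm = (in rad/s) 2.609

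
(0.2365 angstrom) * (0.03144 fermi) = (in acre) 1.837e-31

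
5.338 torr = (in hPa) 7.117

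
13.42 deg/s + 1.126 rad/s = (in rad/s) 1.36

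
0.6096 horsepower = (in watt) 454.6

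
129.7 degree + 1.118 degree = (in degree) 130.8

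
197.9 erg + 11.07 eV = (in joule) 1.979e-05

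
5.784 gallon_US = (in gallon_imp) 4.816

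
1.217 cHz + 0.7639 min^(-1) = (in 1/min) 1.494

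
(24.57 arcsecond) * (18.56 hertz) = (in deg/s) 0.1267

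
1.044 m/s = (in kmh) 3.758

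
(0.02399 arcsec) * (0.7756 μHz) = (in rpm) 8.614e-13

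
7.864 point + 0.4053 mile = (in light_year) 6.894e-14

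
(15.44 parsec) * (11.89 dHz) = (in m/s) 5.665e+17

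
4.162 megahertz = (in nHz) 4.162e+15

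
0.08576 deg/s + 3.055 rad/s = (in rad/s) 3.056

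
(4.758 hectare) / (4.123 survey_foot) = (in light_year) 4.002e-12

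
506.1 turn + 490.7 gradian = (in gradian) 2.029e+05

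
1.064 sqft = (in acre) 2.443e-05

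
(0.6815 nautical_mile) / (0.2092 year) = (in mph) 0.0004279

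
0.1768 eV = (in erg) 2.833e-13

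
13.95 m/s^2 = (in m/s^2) 13.95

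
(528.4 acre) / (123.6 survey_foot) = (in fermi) 5.676e+19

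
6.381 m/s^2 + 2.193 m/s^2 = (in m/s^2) 8.574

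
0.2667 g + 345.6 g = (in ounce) 12.2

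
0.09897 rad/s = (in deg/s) 5.671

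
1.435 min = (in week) 0.0001424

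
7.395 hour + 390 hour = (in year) 0.04536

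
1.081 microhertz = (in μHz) 1.081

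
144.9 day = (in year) 0.397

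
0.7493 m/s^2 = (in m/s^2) 0.7493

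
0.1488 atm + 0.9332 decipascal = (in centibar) 15.08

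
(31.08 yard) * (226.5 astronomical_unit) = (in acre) 2.38e+11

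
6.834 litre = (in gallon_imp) 1.503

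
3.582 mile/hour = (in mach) 0.004703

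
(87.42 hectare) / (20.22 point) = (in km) 1.226e+05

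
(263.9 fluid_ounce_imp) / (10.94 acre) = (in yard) 1.852e-07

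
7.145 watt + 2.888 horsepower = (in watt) 2161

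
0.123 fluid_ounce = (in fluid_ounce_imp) 0.128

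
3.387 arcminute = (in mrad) 0.9852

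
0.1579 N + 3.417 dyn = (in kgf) 0.0161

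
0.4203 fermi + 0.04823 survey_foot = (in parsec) 4.764e-19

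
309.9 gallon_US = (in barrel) 7.379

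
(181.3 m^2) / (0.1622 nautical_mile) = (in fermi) 6.035e+14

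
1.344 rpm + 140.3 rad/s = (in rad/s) 140.4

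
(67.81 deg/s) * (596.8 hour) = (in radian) 2.543e+06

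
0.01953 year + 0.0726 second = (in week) 1.018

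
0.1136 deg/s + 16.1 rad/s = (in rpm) 153.8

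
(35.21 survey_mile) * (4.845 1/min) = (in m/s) 4576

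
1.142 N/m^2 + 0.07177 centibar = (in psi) 0.01057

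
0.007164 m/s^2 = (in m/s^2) 0.007164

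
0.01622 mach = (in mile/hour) 12.35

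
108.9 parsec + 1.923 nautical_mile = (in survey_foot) 1.102e+19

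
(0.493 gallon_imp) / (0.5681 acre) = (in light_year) 1.03e-22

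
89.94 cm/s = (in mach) 0.002641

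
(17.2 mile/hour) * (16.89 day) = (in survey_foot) 3.681e+07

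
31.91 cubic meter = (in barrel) 200.7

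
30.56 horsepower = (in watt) 2.279e+04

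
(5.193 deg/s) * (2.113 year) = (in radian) 6.04e+06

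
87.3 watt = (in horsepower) 0.1171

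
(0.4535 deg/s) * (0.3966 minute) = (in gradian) 11.99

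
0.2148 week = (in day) 1.504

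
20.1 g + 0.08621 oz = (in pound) 0.0497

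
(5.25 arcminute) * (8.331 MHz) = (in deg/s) 7.29e+05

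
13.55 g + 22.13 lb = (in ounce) 354.6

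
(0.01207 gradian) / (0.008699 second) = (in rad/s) 0.0218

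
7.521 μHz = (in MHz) 7.521e-12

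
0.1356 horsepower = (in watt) 101.1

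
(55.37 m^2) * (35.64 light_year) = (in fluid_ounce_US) 6.313e+23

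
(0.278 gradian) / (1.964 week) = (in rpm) 3.511e-08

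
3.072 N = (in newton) 3.072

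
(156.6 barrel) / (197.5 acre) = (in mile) 1.936e-08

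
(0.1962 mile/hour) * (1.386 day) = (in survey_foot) 3.446e+04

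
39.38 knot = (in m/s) 20.26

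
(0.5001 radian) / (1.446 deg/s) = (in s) 19.82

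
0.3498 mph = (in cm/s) 15.64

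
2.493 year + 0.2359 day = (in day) 910.2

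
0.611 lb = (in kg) 0.2771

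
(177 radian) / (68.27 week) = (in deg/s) 0.0002456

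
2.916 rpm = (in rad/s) 0.3054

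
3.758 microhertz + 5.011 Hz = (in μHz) 5.011e+06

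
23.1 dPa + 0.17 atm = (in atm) 0.17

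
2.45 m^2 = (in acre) 0.0006054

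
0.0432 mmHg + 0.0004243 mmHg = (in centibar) 0.005816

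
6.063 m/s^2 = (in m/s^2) 6.063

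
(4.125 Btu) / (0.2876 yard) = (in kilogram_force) 1688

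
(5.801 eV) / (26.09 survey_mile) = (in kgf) 2.257e-24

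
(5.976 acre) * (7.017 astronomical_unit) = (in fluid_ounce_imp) 8.935e+20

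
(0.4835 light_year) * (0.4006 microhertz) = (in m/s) 1.832e+09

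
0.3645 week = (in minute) 3674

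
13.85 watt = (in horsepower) 0.01857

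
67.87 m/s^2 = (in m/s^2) 67.87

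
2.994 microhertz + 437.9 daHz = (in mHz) 4.379e+06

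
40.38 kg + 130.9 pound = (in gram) 9.976e+04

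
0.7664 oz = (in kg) 0.02173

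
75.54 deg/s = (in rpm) 12.59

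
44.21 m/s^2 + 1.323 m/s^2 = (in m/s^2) 45.53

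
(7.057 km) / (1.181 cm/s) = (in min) 9959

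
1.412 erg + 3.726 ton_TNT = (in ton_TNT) 3.726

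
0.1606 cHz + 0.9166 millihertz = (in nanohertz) 2.523e+06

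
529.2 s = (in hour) 0.147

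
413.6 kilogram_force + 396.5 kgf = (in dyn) 7.944e+08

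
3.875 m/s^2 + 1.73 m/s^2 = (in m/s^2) 5.605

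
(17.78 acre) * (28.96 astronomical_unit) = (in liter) 3.117e+20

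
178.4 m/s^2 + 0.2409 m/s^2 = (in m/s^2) 178.6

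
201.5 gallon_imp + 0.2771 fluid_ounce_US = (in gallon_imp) 201.5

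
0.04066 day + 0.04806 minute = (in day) 0.04069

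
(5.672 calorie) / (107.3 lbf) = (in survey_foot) 0.1631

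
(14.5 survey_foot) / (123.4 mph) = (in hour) 2.225e-05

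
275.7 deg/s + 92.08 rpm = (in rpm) 138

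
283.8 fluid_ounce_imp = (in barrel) 0.05072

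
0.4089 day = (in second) 3.533e+04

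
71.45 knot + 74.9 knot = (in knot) 146.3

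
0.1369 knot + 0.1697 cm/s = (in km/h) 0.2596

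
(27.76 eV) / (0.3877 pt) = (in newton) 3.252e-14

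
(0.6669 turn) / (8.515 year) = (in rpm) 1.49e-07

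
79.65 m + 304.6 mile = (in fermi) 4.903e+20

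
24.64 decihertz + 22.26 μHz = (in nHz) 2.464e+09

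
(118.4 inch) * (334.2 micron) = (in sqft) 0.01082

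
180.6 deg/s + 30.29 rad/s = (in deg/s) 1916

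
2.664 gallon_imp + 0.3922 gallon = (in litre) 13.6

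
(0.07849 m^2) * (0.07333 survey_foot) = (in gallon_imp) 0.3859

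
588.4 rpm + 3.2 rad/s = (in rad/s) 64.82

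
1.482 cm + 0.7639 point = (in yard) 0.0165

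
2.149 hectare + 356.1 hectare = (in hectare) 358.2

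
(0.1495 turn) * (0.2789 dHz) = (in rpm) 0.2502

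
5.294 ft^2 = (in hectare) 4.918e-05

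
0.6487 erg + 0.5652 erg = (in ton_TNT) 2.901e-17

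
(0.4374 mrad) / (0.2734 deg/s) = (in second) 0.09166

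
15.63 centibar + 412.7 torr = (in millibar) 706.5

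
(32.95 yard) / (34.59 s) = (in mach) 0.002558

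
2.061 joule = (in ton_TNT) 4.926e-10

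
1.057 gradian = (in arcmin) 57.08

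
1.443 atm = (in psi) 21.21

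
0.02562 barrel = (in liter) 4.073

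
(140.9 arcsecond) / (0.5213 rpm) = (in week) 2.069e-08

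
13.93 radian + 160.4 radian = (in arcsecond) 3.596e+07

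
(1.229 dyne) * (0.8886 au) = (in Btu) 1548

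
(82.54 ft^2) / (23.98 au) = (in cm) 2.138e-10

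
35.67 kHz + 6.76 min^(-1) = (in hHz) 356.7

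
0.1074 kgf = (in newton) 1.053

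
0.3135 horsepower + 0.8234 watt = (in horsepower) 0.3146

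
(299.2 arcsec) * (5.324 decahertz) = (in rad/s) 0.07723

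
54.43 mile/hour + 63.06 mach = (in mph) 4.809e+04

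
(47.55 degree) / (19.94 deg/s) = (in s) 2.385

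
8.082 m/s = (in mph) 18.08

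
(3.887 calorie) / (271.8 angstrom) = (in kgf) 6.101e+07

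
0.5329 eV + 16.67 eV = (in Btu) 2.612e-21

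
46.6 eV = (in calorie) 1.784e-18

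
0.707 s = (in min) 0.01178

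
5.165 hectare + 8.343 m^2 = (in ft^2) 5.56e+05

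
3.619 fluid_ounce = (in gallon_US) 0.02827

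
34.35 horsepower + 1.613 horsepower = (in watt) 2.682e+04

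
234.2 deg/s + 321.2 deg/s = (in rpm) 92.57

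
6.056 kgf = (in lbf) 13.35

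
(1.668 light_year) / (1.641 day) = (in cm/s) 1.113e+13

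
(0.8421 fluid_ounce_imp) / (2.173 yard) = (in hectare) 1.204e-09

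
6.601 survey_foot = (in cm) 201.2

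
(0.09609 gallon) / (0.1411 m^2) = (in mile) 1.602e-06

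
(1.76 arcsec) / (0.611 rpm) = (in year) 4.229e-12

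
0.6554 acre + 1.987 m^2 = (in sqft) 2.857e+04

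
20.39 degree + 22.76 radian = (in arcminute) 7.947e+04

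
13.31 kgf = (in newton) 130.5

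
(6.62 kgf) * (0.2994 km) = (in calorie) 4646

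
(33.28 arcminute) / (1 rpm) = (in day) 1.07e-06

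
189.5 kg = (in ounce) 6684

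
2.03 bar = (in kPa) 203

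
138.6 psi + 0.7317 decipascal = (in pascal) 9.556e+05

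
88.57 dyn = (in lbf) 0.0001991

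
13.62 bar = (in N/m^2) 1.362e+06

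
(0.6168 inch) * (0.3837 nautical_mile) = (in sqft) 119.8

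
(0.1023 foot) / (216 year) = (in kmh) 1.648e-11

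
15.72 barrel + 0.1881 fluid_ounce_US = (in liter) 2499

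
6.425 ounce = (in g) 182.1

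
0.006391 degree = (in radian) 0.0001115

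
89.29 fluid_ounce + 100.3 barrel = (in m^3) 15.95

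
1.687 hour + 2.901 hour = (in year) 0.0005237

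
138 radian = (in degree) 7907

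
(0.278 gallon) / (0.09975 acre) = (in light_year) 2.756e-22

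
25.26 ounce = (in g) 716.1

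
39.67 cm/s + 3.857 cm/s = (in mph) 0.9737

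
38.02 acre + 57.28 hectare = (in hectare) 72.67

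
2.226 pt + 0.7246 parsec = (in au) 1.495e+05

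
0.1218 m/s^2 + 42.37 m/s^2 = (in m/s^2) 42.49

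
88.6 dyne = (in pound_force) 0.0001992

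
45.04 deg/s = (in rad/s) 0.7861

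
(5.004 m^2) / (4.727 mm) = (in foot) 3473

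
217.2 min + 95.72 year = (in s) 3.019e+09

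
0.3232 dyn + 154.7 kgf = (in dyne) 1.517e+08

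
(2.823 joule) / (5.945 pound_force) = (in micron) 1.068e+05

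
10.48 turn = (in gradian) 4192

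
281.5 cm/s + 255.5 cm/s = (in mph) 12.01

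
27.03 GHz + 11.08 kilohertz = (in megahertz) 2.703e+04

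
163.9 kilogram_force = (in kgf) 163.9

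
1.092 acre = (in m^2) 4419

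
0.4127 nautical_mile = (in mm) 7.643e+05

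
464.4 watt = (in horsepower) 0.6228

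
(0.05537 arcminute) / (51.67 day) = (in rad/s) 3.608e-12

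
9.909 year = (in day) 3617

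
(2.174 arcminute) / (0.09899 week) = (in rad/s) 1.056e-08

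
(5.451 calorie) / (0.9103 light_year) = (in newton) 2.648e-15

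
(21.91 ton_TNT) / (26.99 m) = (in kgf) 3.463e+08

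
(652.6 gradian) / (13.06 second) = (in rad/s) 0.7849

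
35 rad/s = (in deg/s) 2005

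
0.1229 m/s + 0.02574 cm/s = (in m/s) 0.1232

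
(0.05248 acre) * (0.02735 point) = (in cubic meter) 0.002049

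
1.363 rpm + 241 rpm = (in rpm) 242.4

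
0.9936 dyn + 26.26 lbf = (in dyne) 1.168e+07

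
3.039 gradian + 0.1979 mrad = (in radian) 0.04793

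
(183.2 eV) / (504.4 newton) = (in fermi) 5.819e-05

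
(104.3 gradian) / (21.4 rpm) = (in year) 2.318e-08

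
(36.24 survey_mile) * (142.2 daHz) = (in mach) 2.436e+05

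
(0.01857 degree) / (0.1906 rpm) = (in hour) 4.511e-06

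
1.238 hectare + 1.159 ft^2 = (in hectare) 1.238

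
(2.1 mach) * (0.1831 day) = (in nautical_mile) 6108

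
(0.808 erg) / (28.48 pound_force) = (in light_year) 6.742e-26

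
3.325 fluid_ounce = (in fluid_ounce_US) 3.325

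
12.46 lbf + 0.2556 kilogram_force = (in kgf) 5.907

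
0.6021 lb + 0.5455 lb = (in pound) 1.148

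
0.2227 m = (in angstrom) 2.227e+09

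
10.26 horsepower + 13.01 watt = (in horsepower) 10.28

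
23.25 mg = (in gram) 0.02325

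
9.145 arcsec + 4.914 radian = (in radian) 4.914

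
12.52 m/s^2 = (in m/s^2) 12.52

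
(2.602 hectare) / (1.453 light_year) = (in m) 1.893e-12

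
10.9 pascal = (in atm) 0.0001076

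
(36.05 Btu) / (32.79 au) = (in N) 7.754e-09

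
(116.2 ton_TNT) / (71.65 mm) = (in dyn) 6.785e+17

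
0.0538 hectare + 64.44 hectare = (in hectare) 64.49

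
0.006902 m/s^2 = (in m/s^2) 0.006902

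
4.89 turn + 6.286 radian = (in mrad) 3.701e+04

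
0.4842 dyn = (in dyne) 0.4842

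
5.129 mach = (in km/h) 6287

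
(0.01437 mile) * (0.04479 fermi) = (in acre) 2.56e-19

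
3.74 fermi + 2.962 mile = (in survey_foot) 1.564e+04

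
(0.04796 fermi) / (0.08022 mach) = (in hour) 4.877e-22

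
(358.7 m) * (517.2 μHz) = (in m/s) 0.1855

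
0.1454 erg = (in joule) 1.454e-08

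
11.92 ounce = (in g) 337.9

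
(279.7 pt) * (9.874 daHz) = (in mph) 21.79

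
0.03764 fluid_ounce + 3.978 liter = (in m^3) 0.003979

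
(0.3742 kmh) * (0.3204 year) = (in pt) 2.977e+09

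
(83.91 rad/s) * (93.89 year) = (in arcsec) 5.125e+16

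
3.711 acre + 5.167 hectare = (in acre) 16.48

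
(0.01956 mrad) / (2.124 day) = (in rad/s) 1.066e-10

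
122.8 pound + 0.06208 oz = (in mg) 5.57e+07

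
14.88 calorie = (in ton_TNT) 1.488e-08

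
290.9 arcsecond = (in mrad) 1.41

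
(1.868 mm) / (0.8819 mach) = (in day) 7.2e-11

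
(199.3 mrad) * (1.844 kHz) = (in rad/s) 367.5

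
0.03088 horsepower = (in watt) 23.03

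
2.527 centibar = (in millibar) 25.27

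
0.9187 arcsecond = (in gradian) 0.0002835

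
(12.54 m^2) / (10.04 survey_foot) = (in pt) 1.162e+04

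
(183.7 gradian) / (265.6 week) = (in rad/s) 1.796e-08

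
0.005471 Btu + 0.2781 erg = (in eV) 3.603e+19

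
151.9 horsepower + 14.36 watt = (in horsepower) 151.9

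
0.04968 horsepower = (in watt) 37.05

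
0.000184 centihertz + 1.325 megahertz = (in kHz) 1325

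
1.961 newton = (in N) 1.961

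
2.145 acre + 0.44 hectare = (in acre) 3.232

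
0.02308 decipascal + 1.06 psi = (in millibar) 73.08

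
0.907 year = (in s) 2.86e+07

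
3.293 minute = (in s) 197.6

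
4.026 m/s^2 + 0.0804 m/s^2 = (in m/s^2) 4.106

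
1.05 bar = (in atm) 1.036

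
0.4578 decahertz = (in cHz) 457.8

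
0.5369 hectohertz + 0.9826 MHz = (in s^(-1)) 9.827e+05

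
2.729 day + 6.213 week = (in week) 6.603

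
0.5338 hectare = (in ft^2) 5.746e+04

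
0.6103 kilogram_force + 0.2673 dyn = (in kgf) 0.6103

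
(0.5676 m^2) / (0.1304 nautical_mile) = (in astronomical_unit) 1.571e-14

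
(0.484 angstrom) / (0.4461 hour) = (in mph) 6.742e-14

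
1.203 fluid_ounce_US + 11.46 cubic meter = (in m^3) 11.46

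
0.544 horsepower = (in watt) 405.7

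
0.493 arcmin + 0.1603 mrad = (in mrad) 0.3037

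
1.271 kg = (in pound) 2.802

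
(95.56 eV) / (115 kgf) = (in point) 3.848e-17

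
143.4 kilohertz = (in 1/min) 8.604e+06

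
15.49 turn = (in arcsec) 2.008e+07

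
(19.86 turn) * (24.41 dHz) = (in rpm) 2909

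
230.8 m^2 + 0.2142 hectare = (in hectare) 0.2373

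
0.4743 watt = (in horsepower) 0.000636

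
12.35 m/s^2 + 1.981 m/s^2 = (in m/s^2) 14.33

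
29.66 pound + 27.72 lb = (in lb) 57.38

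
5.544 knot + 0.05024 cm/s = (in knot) 5.545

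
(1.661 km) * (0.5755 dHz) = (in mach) 0.2807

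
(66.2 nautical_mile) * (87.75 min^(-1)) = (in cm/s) 1.793e+07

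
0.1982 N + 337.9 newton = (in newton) 338.1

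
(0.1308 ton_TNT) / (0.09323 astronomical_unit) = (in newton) 0.03924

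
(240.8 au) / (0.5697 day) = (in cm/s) 7.318e+10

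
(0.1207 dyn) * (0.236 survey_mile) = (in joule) 0.0004584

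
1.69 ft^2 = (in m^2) 0.157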